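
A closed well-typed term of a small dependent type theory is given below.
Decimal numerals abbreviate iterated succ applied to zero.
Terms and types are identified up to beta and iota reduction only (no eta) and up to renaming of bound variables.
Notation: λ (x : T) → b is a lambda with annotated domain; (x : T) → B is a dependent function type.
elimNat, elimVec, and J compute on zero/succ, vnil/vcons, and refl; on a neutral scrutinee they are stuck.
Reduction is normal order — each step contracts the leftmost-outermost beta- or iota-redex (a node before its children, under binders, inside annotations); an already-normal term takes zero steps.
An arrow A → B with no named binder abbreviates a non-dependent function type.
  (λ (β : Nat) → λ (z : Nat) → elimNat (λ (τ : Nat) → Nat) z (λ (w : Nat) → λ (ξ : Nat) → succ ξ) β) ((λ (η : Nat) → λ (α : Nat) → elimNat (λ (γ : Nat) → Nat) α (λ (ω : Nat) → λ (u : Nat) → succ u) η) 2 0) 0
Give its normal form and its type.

resulting normal form:
  2
the term's type:
  Nat


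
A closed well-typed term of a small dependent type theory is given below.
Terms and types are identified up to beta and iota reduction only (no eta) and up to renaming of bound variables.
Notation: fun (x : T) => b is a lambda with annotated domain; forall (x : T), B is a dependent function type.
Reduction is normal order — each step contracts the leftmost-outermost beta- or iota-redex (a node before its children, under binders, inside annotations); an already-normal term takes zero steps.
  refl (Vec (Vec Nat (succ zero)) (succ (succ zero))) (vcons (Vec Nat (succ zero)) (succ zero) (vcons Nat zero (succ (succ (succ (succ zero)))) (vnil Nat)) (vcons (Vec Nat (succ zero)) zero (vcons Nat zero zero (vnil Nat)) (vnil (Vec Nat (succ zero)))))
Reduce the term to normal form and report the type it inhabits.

resulting normal form:
  refl (Vec (Vec Nat (succ zero)) (succ (succ zero))) (vcons (Vec Nat (succ zero)) (succ zero) (vcons Nat zero (succ (succ (succ (succ zero)))) (vnil Nat)) (vcons (Vec Nat (succ zero)) zero (vcons Nat zero zero (vnil Nat)) (vnil (Vec Nat (succ zero)))))
the term's type:
  Eq (Vec (Vec Nat (succ zero)) (succ (succ zero))) (vcons (Vec Nat (succ zero)) (succ zero) (vcons Nat zero (succ (succ (succ (succ zero)))) (vnil Nat)) (vcons (Vec Nat (succ zero)) zero (vcons Nat zero zero (vnil Nat)) (vnil (Vec Nat (succ zero))))) (vcons (Vec Nat (succ zero)) (succ zero) (vcons Nat zero (succ (succ (succ (succ zero)))) (vnil Nat)) (vcons (Vec Nat (succ zero)) zero (vcons Nat zero zero (vnil Nat)) (vnil (Vec Nat (succ zero)))))
observation: the term is already in normal form.


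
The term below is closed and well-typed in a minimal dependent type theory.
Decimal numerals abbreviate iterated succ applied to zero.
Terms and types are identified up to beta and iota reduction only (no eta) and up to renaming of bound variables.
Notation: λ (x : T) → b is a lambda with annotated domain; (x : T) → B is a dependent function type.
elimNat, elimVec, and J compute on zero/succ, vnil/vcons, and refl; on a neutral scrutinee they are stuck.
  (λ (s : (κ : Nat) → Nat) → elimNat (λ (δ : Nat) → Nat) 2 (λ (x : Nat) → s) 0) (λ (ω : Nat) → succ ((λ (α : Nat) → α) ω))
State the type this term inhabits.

the term's type:
  Nat


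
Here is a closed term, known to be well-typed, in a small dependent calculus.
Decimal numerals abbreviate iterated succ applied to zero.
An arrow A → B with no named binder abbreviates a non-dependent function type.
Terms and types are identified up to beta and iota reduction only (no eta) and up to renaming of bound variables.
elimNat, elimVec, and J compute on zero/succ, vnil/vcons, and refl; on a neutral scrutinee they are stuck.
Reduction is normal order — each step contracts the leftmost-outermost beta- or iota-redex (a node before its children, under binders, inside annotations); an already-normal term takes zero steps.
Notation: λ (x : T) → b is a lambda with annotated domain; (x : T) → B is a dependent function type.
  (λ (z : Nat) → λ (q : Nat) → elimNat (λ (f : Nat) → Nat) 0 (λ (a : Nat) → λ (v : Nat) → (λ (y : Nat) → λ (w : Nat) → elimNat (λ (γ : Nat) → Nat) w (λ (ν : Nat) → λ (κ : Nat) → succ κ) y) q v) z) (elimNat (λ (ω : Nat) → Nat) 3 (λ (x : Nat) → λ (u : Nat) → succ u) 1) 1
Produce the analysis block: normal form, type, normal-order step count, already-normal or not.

reduced normal form:
  4
inferred type:
  Nat
normal-order step count: 25
already normal: no
first contracted redex: a beta-redex


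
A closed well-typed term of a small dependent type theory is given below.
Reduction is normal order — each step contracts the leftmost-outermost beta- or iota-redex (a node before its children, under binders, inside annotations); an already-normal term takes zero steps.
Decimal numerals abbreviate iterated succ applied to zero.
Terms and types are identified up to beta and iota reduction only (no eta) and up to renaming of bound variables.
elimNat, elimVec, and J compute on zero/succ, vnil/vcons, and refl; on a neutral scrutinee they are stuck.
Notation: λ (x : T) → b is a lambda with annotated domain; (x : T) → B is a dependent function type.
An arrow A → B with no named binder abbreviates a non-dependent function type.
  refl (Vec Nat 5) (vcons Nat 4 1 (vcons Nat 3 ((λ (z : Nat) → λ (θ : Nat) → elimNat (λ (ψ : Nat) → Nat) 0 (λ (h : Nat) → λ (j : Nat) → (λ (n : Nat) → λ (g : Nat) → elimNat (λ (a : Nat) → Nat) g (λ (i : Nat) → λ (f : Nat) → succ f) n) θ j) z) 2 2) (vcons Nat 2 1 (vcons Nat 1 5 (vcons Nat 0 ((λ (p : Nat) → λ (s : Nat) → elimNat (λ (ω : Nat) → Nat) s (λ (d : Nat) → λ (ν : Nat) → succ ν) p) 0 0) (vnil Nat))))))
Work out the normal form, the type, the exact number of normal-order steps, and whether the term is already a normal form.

normal form:
  refl (Vec Nat 5) (vcons Nat 4 1 (vcons Nat 3 4 (vcons Nat 2 1 (vcons Nat 1 5 (vcons Nat 0 0 (vnil Nat))))))
inferred type:
  Eq (Vec Nat 5) (vcons Nat 4 1 (vcons Nat 3 4 (vcons Nat 2 1 (vcons Nat 1 5 (vcons Nat 0 0 (vnil Nat)))))) (vcons Nat 4 1 (vcons Nat 3 4 (vcons Nat 2 1 (vcons Nat 1 5 (vcons Nat 0 0 (vnil Nat))))))
normal-order step count: 30
term was already normal: no
first contracted redex: a beta-redex


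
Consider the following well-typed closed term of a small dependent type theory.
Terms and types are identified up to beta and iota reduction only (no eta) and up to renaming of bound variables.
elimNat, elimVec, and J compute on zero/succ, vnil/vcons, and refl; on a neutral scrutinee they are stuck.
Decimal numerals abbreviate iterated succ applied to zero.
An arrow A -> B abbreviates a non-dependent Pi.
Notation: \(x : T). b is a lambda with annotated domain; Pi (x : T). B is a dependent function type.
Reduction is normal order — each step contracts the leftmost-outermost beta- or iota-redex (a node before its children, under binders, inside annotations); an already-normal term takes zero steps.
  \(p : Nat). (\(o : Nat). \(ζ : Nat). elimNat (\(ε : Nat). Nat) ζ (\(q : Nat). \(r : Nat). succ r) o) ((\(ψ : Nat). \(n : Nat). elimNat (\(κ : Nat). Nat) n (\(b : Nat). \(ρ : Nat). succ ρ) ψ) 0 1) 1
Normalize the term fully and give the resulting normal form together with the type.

normal form:
  \(p : Nat). 2
type:
  Nat -> Nat
observation: the term reaches its normal form after 9 normal-order steps.


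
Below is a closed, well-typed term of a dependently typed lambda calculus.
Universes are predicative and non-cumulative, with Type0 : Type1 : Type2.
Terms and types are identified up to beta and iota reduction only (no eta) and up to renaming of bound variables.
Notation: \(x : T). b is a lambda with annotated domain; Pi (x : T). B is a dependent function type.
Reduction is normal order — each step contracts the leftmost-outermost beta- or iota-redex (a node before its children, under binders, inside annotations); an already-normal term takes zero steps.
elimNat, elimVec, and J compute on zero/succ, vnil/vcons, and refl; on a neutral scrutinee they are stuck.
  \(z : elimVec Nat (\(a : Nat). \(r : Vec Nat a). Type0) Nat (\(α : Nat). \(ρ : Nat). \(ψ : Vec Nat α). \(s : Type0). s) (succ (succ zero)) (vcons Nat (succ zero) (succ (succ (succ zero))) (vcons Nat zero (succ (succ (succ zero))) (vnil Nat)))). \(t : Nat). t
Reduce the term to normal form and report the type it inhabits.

normal form:
  \(z : Nat). \(a : Nat). a
inferred type:
  Pi (z : Nat). Pi (a : Nat). Nat


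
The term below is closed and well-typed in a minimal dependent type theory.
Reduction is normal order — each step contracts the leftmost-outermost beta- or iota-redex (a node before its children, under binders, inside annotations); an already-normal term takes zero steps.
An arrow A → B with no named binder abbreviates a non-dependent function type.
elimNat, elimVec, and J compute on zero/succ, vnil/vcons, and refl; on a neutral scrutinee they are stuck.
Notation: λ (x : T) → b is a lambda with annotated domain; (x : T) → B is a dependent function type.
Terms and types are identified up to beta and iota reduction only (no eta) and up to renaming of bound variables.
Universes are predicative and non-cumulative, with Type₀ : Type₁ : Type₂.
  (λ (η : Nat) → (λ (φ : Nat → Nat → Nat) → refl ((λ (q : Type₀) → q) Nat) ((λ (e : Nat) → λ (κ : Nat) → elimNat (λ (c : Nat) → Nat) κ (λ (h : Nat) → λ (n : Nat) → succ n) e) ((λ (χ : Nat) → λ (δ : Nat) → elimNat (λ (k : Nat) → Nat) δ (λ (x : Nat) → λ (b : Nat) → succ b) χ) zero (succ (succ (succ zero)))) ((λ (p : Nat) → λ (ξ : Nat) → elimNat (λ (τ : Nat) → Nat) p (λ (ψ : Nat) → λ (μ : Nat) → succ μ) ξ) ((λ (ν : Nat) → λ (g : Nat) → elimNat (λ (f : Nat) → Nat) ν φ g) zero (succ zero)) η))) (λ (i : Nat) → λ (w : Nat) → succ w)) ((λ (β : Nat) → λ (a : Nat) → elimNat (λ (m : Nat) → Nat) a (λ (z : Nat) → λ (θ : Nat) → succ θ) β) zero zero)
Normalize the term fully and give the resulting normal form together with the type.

reduced normal form:
  refl Nat (succ (succ (succ (succ zero))))
type:
  Eq Nat (succ (succ (succ (succ zero)))) (succ (succ (succ (succ zero))))
observation: the term reaches its normal form after 30 normal-order steps.


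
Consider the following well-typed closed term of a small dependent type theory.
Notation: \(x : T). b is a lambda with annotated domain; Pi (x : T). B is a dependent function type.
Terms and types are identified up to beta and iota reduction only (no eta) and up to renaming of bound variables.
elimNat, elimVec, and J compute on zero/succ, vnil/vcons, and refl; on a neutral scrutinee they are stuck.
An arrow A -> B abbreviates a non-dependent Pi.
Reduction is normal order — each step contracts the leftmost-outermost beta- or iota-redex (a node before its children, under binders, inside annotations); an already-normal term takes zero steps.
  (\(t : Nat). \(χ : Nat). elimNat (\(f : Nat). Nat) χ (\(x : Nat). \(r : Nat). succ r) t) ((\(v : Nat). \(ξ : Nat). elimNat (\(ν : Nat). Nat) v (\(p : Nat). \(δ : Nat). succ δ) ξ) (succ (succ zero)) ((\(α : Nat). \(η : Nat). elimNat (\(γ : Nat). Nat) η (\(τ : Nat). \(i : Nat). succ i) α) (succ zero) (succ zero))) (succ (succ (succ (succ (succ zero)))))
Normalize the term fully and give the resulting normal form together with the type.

normal form:
  succ (succ (succ (succ (succ (succ (succ (succ (succ zero))))))))
inferred type:
  Nat
observation: contracting a beta-redex first, the term normalizes in 30 steps.


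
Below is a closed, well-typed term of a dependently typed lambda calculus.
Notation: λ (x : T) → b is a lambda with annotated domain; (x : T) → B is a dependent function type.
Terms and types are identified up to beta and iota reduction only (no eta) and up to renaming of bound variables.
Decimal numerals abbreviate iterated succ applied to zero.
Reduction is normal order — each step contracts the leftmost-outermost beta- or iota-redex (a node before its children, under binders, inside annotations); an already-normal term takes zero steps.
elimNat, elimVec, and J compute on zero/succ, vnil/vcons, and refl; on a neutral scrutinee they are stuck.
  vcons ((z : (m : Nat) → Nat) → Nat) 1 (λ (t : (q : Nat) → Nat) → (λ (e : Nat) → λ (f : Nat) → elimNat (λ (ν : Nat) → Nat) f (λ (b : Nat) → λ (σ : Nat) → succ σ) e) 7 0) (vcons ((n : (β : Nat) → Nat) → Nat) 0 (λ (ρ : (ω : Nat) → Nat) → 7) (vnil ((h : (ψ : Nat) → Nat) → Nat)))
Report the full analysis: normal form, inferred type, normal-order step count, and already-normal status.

resulting normal form:
  vcons ((z : (m : Nat) → Nat) → Nat) 1 (λ (t : (q : Nat) → Nat) → 7) (vcons ((e : (f : Nat) → Nat) → Nat) 0 (λ (ν : (b : Nat) → Nat) → 7) (vnil ((σ : (n : Nat) → Nat) → Nat)))
inferred type:
  Vec ((z : (m : Nat) → Nat) → Nat) 2
reduction steps (normal order): 24
already normal: no
first redex: a beta-redex


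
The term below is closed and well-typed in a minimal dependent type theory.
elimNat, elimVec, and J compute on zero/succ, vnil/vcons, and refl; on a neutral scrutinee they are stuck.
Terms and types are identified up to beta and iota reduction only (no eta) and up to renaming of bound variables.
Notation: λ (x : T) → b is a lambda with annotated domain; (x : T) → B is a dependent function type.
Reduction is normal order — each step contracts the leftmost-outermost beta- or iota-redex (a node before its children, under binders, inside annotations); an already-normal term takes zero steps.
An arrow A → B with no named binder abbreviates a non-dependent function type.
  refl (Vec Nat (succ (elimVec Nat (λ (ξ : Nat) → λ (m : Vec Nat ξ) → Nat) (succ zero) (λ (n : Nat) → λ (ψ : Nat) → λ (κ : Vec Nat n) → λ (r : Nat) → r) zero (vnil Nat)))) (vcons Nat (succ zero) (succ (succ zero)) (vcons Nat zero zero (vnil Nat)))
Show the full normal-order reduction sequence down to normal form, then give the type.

reduction (normal order):
  refl (Vec Nat (succ (elimVec Nat (λ (ξ : Nat) → λ (m : Vec Nat ξ) → Nat) (succ zero) (λ (n : Nat) → λ (ψ : Nat) → λ (κ : Vec Nat n) → λ (r : Nat) → r) zero (vnil Nat)))) (vcons Nat (succ zero) (succ (succ zero)) (vcons Nat zero zero (vnil Nat)))
  ~> refl (Vec Nat (succ (succ zero))) (vcons Nat (succ zero) (succ (succ zero)) (vcons Nat zero zero (vnil Nat)))
the term's type:
  Eq (Vec Nat (succ (succ zero))) (vcons Nat (succ zero) (succ (succ zero)) (vcons Nat zero zero (vnil Nat))) (vcons Nat (succ zero) (succ (succ zero)) (vcons Nat zero zero (vnil Nat)))


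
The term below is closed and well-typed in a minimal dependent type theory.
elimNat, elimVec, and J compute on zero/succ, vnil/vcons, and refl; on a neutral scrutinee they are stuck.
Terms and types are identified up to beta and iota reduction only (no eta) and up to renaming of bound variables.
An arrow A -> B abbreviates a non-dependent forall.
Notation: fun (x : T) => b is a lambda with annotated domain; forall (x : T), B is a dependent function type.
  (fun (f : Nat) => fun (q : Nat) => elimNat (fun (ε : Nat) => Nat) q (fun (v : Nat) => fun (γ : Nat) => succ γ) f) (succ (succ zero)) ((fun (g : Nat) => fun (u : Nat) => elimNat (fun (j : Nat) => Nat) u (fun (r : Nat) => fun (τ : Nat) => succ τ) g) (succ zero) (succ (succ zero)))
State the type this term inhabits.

type:
  Nat


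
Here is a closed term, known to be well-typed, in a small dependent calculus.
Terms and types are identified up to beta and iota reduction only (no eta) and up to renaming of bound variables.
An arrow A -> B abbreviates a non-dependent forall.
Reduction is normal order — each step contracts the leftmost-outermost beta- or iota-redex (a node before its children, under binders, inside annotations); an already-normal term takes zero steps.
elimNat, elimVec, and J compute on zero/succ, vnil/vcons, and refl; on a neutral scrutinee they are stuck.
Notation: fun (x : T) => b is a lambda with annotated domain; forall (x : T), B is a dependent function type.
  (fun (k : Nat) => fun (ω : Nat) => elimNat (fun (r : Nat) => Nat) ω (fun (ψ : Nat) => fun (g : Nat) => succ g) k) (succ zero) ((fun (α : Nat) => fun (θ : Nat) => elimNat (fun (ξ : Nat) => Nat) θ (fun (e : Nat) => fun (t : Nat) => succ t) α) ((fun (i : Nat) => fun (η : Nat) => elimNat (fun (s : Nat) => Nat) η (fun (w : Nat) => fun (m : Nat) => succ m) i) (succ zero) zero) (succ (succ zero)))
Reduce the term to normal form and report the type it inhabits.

normal form:
  succ (succ (succ (succ zero)))
type:
  Nat


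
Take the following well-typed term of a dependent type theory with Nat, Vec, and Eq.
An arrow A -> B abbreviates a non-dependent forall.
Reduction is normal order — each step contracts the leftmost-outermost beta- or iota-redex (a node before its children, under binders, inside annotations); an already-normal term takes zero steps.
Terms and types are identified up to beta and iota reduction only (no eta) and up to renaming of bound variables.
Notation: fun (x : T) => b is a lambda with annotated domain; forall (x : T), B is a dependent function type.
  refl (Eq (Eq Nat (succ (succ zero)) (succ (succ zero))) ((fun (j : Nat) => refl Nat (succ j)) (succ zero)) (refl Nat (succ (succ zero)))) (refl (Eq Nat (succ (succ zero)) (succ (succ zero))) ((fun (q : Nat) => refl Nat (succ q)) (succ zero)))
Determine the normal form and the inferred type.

normal form:
  refl (Eq (Eq Nat (succ (succ zero)) (succ (succ zero))) (refl Nat (succ (succ zero))) (refl Nat (succ (succ zero)))) (refl (Eq Nat (succ (succ zero)) (succ (succ zero))) (refl Nat (succ (succ zero))))
type:
  Eq (Eq (Eq Nat (succ (succ zero)) (succ (succ zero))) (refl Nat (succ (succ zero))) (refl Nat (succ (succ zero)))) (refl (Eq Nat (succ (succ zero)) (succ (succ zero))) (refl Nat (succ (succ zero)))) (refl (Eq Nat (succ (succ zero)) (succ (succ zero))) (refl Nat (succ (succ zero))))


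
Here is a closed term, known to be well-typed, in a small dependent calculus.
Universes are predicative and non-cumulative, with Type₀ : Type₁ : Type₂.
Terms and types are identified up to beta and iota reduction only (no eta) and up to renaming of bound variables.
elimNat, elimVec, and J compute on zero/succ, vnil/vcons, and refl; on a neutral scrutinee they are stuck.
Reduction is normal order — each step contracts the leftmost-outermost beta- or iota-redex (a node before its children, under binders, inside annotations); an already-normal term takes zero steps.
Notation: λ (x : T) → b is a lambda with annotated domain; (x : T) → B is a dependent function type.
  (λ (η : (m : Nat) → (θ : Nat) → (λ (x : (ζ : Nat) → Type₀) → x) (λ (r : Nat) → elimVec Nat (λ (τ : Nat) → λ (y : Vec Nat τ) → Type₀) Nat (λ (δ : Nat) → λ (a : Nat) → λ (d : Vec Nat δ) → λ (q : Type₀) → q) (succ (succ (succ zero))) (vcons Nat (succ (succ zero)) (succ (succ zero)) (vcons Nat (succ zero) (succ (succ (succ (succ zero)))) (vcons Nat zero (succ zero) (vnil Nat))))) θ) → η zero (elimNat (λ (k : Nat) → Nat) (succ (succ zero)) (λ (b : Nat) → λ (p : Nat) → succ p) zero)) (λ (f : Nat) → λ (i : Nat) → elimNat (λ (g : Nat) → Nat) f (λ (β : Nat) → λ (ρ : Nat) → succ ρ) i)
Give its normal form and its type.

reduced normal form:
  succ (succ zero)
inferred type:
  Nat
observation: 11 normal-order steps normalize the term, beginning with a beta-redex.


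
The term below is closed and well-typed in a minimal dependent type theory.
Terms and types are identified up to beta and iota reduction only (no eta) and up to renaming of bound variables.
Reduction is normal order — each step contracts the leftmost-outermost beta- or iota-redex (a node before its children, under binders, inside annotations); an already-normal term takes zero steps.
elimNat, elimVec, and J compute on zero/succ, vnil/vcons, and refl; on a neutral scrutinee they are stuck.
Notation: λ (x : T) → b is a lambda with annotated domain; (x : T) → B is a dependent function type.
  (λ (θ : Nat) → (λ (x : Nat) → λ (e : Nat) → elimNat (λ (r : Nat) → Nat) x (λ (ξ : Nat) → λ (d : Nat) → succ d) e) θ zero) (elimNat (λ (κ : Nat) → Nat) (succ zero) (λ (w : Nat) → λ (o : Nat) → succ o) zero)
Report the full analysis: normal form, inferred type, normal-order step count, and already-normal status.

resulting normal form:
  succ zero
the term's type:
  Nat
reduction steps (normal order): 5
started in normal form: no
first redex: a beta-redex


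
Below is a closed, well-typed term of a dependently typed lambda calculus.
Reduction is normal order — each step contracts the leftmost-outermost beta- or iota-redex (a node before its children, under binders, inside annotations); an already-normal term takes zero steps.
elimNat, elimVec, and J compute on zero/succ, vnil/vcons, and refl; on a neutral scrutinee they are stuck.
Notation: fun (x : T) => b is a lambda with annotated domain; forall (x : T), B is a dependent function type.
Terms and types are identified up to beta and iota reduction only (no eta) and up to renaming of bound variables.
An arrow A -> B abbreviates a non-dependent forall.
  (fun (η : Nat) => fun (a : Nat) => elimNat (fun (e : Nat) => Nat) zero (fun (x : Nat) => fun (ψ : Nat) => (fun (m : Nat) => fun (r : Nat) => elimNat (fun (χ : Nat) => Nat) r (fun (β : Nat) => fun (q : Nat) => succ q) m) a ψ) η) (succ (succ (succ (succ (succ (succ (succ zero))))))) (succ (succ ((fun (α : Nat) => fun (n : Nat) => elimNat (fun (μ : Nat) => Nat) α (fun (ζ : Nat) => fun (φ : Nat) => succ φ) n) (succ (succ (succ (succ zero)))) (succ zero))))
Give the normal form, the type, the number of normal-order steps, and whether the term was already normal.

reduced normal form:
  succ (succ (succ (succ (succ (succ (succ (succ (succ (succ (succ (succ (succ (succ (succ (succ (succ (succ (succ (succ (succ (succ (succ (succ (succ (succ (succ (succ (succ (succ (succ (succ (succ (succ (succ (succ (succ (succ (succ (succ (succ (succ (succ (succ (succ (succ (succ (succ (succ zero))))))))))))))))))))))))))))))))))))))))))))))))
inferred type:
  Nat
steps to reach normal form (normal order): 234
already normal: no
first contracted redex: a beta-redex


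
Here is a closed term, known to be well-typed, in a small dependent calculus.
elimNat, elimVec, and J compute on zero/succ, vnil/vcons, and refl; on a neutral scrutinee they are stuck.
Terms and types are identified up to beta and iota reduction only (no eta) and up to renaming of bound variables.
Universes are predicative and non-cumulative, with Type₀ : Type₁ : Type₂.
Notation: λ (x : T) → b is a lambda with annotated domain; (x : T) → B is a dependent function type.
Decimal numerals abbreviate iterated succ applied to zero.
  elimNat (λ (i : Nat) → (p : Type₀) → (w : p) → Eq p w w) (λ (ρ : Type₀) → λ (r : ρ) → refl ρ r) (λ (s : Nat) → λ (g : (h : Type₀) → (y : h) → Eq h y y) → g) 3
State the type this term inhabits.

the term's type:
  (i : Type₀) → (p : i) → Eq i p p


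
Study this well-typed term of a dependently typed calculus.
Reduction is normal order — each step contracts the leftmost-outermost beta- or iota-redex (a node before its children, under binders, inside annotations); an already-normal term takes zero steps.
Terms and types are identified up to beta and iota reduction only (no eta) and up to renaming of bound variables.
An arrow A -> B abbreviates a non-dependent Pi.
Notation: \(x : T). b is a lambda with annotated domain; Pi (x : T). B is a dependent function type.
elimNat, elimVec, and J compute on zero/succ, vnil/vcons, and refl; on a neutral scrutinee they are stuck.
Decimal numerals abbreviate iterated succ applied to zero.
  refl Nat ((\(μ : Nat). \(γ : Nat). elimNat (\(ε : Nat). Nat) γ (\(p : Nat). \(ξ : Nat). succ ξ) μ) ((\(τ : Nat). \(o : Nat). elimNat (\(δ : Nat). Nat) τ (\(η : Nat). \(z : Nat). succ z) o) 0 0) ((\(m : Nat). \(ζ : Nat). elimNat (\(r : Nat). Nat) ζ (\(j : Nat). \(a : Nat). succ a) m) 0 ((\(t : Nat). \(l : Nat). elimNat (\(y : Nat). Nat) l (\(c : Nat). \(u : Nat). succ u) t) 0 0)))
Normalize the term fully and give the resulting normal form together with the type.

reduced normal form:
  refl Nat 0
type:
  Eq Nat 0 0
observation: contracting a beta-redex first, the term normalizes in 12 steps.


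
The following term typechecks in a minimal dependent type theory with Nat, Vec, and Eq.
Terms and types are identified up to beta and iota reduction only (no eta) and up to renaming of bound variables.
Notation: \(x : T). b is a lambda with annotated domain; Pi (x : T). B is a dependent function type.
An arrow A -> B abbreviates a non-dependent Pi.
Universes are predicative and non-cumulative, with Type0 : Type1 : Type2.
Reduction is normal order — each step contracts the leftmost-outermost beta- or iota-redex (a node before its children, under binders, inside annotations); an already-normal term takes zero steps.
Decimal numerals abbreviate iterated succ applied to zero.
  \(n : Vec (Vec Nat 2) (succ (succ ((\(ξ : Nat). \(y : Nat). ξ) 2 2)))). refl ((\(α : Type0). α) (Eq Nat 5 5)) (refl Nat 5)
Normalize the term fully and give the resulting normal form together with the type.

reduced normal form:
  \(n : Vec (Vec Nat 2) 4). refl (Eq Nat 5 5) (refl Nat 5)
inferred type:
  Vec (Vec Nat 2) 4 -> Eq (Eq Nat 5 5) (refl Nat 5) (refl Nat 5)
observation: the first redex contracted is a beta-redex; the normal form is reached in 3 normal-order steps.


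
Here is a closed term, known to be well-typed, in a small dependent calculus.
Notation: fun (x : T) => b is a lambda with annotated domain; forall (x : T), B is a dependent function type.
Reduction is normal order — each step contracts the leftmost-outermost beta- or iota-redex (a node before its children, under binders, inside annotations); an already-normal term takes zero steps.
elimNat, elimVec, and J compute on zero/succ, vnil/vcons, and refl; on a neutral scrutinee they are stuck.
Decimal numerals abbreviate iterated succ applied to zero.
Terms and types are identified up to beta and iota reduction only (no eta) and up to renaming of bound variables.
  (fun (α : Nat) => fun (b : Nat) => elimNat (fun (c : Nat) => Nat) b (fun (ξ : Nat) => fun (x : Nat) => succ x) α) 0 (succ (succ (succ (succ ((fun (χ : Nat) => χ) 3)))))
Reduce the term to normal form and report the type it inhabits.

reduced normal form:
  7
the term's type:
  Nat


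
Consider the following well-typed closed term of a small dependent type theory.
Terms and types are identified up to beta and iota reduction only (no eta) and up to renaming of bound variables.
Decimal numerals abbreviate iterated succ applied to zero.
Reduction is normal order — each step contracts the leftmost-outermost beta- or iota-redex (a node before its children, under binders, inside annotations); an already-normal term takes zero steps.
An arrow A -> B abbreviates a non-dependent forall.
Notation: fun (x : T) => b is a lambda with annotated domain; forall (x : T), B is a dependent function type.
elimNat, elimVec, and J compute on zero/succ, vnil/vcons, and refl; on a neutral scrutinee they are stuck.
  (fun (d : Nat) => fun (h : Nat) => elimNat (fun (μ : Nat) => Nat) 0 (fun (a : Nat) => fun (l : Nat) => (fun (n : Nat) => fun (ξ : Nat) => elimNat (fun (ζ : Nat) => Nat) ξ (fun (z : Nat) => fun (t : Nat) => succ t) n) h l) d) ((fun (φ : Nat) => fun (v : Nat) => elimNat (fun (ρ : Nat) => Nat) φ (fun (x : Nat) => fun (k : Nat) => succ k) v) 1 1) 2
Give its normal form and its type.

resulting normal form:
  4
type:
  Nat
observation: the first redex contracted is a beta-redex; the normal form is reached in 24 normal-order steps.


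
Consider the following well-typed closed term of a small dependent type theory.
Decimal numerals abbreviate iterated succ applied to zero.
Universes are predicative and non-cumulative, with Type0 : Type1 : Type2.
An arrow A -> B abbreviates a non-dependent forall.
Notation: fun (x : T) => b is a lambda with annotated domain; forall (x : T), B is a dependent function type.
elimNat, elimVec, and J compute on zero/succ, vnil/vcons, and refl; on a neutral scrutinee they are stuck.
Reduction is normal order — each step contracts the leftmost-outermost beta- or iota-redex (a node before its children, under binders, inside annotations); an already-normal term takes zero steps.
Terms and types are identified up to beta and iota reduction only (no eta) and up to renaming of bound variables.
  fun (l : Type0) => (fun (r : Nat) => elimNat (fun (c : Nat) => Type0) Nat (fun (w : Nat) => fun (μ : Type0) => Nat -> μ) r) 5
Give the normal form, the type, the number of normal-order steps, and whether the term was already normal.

reduced normal form:
  fun (l : Type0) => Nat -> Nat -> Nat -> Nat -> Nat -> Nat
the term's type:
  Type0 -> Type0
reduction steps (normal order): 17
term was already normal: no
first contracted redex: a beta-redex


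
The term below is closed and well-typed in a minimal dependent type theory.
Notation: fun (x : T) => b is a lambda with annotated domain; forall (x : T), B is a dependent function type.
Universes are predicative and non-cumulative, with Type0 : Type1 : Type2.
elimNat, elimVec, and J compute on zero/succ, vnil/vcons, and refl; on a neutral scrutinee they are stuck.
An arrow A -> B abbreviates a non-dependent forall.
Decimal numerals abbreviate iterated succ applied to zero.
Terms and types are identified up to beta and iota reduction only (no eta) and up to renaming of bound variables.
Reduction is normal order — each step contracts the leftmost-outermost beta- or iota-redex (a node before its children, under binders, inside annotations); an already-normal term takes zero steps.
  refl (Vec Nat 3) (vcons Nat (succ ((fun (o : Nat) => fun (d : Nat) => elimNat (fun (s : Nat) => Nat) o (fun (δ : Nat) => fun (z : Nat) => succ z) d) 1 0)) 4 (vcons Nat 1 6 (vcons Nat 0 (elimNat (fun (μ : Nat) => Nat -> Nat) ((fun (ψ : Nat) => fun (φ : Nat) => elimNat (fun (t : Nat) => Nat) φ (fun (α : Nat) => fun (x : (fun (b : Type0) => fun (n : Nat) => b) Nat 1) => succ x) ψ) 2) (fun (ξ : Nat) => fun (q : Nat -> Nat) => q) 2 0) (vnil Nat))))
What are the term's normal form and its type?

reduced normal form:
  refl (Vec Nat 3) (vcons Nat 2 4 (vcons Nat 1 6 (vcons Nat 0 2 (vnil Nat))))
type:
  Eq (Vec Nat 3) (vcons Nat 2 4 (vcons Nat 1 6 (vcons Nat 0 2 (vnil Nat)))) (vcons Nat 2 4 (vcons Nat 1 6 (vcons Nat 0 2 (vnil Nat))))


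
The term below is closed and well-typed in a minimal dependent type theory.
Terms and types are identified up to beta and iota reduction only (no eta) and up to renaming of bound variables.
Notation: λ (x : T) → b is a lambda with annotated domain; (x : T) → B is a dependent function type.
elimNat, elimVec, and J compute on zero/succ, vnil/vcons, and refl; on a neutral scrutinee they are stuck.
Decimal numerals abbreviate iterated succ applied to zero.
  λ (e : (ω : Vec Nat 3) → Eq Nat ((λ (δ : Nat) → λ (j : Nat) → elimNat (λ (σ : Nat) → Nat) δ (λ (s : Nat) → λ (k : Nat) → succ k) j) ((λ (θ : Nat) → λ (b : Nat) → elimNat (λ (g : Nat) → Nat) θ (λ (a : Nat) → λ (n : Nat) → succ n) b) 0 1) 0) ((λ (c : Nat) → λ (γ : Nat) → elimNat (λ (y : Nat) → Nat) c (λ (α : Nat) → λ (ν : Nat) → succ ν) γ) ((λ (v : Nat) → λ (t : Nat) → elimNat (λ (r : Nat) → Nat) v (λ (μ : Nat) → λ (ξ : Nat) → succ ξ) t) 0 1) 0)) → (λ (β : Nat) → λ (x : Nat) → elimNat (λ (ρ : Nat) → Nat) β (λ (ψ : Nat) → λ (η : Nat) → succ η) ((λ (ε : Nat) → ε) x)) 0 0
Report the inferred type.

inferred type:
  (e : (ω : Vec Nat 3) → Eq Nat 1 1) → Nat


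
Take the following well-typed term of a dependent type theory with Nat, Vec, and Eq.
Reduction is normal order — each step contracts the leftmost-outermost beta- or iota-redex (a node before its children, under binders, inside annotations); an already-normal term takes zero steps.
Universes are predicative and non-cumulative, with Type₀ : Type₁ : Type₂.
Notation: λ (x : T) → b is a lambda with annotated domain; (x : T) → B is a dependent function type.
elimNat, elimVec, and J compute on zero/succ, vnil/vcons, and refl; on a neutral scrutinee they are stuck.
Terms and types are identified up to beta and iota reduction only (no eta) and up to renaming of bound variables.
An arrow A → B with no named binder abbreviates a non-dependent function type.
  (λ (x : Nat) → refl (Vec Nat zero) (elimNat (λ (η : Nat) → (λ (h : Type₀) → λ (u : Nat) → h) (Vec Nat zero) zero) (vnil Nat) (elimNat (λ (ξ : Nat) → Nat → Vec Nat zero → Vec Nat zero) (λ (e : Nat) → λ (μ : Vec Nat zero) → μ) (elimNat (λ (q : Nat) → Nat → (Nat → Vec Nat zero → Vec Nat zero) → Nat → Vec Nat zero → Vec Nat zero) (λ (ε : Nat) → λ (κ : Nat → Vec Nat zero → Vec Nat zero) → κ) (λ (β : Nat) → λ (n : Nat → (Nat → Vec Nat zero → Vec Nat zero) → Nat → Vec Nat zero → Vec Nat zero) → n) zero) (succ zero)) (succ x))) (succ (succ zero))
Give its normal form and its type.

reduced normal form:
  refl (Vec Nat zero) (vnil Nat)
type:
  Eq (Vec Nat zero) (vnil Nat) (vnil Nat)


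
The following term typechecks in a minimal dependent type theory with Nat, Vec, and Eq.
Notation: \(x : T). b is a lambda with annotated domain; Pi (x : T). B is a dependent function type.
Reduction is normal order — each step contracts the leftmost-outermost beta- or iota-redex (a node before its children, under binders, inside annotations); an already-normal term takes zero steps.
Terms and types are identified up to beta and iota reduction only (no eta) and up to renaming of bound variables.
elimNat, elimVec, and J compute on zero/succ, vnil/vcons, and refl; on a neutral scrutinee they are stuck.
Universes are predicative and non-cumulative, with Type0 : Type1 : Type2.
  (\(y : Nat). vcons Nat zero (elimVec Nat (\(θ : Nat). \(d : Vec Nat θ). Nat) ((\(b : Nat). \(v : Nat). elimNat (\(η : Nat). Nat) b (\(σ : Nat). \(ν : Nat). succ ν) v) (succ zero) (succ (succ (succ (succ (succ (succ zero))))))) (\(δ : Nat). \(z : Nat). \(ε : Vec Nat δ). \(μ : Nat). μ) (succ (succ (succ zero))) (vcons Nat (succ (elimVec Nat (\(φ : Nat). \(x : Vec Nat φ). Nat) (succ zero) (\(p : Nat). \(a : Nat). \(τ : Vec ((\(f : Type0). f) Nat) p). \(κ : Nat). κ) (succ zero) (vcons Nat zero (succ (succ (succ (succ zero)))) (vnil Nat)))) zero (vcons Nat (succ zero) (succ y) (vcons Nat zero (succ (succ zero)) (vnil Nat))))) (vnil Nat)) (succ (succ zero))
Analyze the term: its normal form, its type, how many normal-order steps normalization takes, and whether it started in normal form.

resulting normal form:
  vcons Nat zero (succ (succ (succ (succ (succ (succ (succ zero))))))) (vnil Nat)
type:
  Vec Nat (succ zero)
steps to reach normal form (normal order): 38
already normal: no
first redex: a beta-redex


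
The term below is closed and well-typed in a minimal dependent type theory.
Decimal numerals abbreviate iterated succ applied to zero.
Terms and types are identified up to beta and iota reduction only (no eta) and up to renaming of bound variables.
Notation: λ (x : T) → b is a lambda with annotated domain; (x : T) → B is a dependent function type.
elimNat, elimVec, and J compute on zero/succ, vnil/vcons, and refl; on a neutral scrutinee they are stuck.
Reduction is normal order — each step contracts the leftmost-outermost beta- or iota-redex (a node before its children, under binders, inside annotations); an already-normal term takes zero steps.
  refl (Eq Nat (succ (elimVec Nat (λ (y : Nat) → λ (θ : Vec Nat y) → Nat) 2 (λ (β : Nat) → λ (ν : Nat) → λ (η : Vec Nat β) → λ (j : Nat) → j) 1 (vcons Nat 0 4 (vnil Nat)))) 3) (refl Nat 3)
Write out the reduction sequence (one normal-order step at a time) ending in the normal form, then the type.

normal-order reduction sequence:
  refl (Eq Nat (succ (elimVec Nat (λ (y : Nat) → λ (θ : Vec Nat y) → Nat) 2 (λ (β : Nat) → λ (ν : Nat) → λ (η : Vec Nat β) → λ (j : Nat) → j) 1 (vcons Nat 0 4 (vnil Nat)))) 3) (refl Nat 3)
  ~> refl (Eq Nat (succ ((λ (y : Nat) → λ (θ : Nat) → λ (β : Vec Nat y) → λ (ν : Nat) → ν) 0 4 (vnil Nat) (elimVec Nat (λ (η : Nat) → λ (j : Vec Nat η) → Nat) 2 (λ (n : Nat) → λ (q : Nat) → λ (d : Vec Nat n) → λ (γ : Nat) → γ) 0 (vnil Nat)))) 3) (refl Nat 3)
  ~> refl (Eq Nat (succ ((λ (y : Nat) → λ (θ : Vec Nat 0) → λ (β : Nat) → β) 4 (vnil Nat) (elimVec Nat (λ (ν : Nat) → λ (η : Vec Nat ν) → Nat) 2 (λ (j : Nat) → λ (n : Nat) → λ (q : Vec Nat j) → λ (d : Nat) → d) 0 (vnil Nat)))) 3) (refl Nat 3)
  ~> refl (Eq Nat (succ ((λ (y : Vec Nat 0) → λ (θ : Nat) → θ) (vnil Nat) (elimVec Nat (λ (β : Nat) → λ (ν : Vec Nat β) → Nat) 2 (λ (η : Nat) → λ (j : Nat) → λ (n : Vec Nat η) → λ (q : Nat) → q) 0 (vnil Nat)))) 3) (refl Nat 3)
  ~> refl (Eq Nat (succ ((λ (y : Nat) → y) (elimVec Nat (λ (θ : Nat) → λ (β : Vec Nat θ) → Nat) 2 (λ (ν : Nat) → λ (η : Nat) → λ (j : Vec Nat ν) → λ (n : Nat) → n) 0 (vnil Nat)))) 3) (refl Nat 3)
  ~> refl (Eq Nat (succ (elimVec Nat (λ (y : Nat) → λ (θ : Vec Nat y) → Nat) 2 (λ (β : Nat) → λ (ν : Nat) → λ (η : Vec Nat β) → λ (j : Nat) → j) 0 (vnil Nat))) 3) (refl Nat 3)
  ~> refl (Eq Nat 3 3) (refl Nat 3)
the term's type:
  Eq (Eq Nat 3 3) (refl Nat 3) (refl Nat 3)


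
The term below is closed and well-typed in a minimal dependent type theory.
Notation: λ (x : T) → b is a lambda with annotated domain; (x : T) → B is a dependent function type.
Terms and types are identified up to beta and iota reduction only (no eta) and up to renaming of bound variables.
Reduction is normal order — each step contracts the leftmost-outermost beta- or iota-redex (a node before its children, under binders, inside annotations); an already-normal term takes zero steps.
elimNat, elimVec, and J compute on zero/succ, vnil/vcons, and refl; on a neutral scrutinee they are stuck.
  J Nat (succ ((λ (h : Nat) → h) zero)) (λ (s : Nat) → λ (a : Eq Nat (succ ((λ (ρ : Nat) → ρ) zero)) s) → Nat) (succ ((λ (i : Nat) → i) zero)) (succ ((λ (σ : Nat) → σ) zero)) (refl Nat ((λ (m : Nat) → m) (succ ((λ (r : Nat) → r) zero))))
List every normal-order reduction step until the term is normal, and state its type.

normal-order reduction sequence:
  J Nat (succ ((λ (h : Nat) → h) zero)) (λ (s : Nat) → λ (a : Eq Nat (succ ((λ (ρ : Nat) → ρ) zero)) s) → Nat) (succ ((λ (i : Nat) → i) zero)) (succ ((λ (σ : Nat) → σ) zero)) (refl Nat ((λ (m : Nat) → m) (succ ((λ (r : Nat) → r) zero))))
  ~> succ ((λ (h : Nat) → h) zero)
  ~> succ zero
inferred type:
  Nat


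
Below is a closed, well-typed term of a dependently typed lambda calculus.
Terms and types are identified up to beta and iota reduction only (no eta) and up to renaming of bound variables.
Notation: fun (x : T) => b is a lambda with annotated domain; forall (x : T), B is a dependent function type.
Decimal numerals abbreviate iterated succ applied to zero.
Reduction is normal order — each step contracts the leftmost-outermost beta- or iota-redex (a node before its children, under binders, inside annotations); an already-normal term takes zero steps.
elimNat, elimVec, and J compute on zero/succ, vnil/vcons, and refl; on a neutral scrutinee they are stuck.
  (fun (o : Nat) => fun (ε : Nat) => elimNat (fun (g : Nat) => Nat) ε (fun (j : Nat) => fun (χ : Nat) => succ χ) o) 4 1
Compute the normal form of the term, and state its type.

resulting normal form:
  5
type:
  Nat


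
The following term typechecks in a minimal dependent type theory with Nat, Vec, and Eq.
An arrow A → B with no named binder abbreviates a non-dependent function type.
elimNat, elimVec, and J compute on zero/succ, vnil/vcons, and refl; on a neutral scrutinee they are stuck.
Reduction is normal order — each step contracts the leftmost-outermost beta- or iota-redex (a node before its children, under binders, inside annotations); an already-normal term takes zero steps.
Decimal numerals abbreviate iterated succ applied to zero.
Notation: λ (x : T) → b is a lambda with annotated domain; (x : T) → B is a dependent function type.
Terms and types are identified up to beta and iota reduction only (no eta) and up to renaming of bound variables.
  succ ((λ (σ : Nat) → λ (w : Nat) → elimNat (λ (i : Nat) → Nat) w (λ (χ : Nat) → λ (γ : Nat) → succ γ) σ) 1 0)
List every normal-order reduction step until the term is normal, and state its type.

normal-order reduction sequence:
  succ ((λ (σ : Nat) → λ (w : Nat) → elimNat (λ (i : Nat) → Nat) w (λ (χ : Nat) → λ (γ : Nat) → succ γ) σ) 1 0)
  ~> succ ((λ (σ : Nat) → elimNat (λ (w : Nat) → Nat) σ (λ (i : Nat) → λ (χ : Nat) → succ χ) 1) 0)
  ~> succ (elimNat (λ (σ : Nat) → Nat) 0 (λ (w : Nat) → λ (i : Nat) → succ i) 1)
  ~> succ ((λ (σ : Nat) → λ (w : Nat) → succ w) 0 (elimNat (λ (i : Nat) → Nat) 0 (λ (χ : Nat) → λ (γ : Nat) → succ γ) 0))
  ~> succ ((λ (σ : Nat) → succ σ) (elimNat (λ (w : Nat) → Nat) 0 (λ (i : Nat) → λ (χ : Nat) → succ χ) 0))
  ~> succ (succ (elimNat (λ (σ : Nat) → Nat) 0 (λ (w : Nat) → λ (i : Nat) → succ i) 0))
  ~> 2
type:
  Nat
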